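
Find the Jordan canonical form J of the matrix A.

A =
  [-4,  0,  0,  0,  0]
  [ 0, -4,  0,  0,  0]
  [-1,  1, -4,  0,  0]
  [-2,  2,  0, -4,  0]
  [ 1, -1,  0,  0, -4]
J_2(-4) ⊕ J_1(-4) ⊕ J_1(-4) ⊕ J_1(-4)

The characteristic polynomial is
  det(x·I − A) = x^5 + 20*x^4 + 160*x^3 + 640*x^2 + 1280*x + 1024 = (x + 4)^5

Eigenvalues and multiplicities (the geometric multiplicity of λ is n − rank(A − λI), which equals the number of Jordan blocks for λ):
  λ = -4: algebraic multiplicity = 5, geometric multiplicity = 4

Determining the block sizes for each eigenvalue:
  λ = -4: 4 blocks summing to 5 forces exactly one block of size 2 and the rest size 1 → block sizes [2, 1, 1, 1]

Assembling the blocks gives a Jordan form
J =
  [-4,  1,  0,  0,  0]
  [ 0, -4,  0,  0,  0]
  [ 0,  0, -4,  0,  0]
  [ 0,  0,  0, -4,  0]
  [ 0,  0,  0,  0, -4]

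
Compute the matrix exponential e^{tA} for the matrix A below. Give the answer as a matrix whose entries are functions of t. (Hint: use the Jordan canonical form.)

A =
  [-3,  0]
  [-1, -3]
e^{tA} =
  [exp(-3*t), 0]
  [-t*exp(-3*t), exp(-3*t)]

Strategy: write A = P · J · P⁻¹ where J is a Jordan canonical form, so e^{tA} = P · e^{tJ} · P⁻¹, and e^{tJ} can be computed block-by-block.

A has Jordan form
J =
  [-3,  1]
  [ 0, -3]
(up to reordering of blocks).

Per-block formulas:
  For a 2×2 Jordan block J_2(-3): exp(t · J_2(-3)) = e^(-3t)·(I + t·N), where N is the 2×2 nilpotent shift.

After assembling e^{tJ} and conjugating by P, we get:

e^{tA} =
  [exp(-3*t), 0]
  [-t*exp(-3*t), exp(-3*t)]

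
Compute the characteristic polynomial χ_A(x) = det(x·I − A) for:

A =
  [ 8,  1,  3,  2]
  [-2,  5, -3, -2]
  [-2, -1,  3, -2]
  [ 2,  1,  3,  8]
x^4 - 24*x^3 + 216*x^2 - 864*x + 1296

Expanding det(x·I − A) (e.g. by cofactor expansion or by noting that A is similar to its Jordan form J, which has the same characteristic polynomial as A) gives
  χ_A(x) = x^4 - 24*x^3 + 216*x^2 - 864*x + 1296
which factors as (x - 6)^4. The eigenvalues (with algebraic multiplicities) are λ = 6 with multiplicity 4.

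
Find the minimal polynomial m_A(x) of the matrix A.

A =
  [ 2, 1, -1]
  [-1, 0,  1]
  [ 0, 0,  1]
x^2 - 2*x + 1

The characteristic polynomial is χ_A(x) = (x - 1)^3, so the eigenvalues are known. The minimal polynomial is
  m_A(x) = Π_λ (x − λ)^{k_λ}
where k_λ is the size of the *largest* Jordan block for λ (equivalently, the smallest k with (A − λI)^k v = 0 for every generalised eigenvector v of λ).

  λ = 1: largest Jordan block has size 2, contributing (x − 1)^2

So m_A(x) = (x - 1)^2 = x^2 - 2*x + 1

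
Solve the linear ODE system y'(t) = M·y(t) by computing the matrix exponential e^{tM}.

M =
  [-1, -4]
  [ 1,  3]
e^{tM} =
  [-2*t*exp(t) + exp(t), -4*t*exp(t)]
  [t*exp(t), 2*t*exp(t) + exp(t)]

Strategy: write M = P · J · P⁻¹ where J is a Jordan canonical form, so e^{tM} = P · e^{tJ} · P⁻¹, and e^{tJ} can be computed block-by-block.

M has Jordan form
J =
  [1, 1]
  [0, 1]
(up to reordering of blocks).

Per-block formulas:
  For a 2×2 Jordan block J_2(1): exp(t · J_2(1)) = e^(1t)·(I + t·N), where N is the 2×2 nilpotent shift.

After assembling e^{tJ} and conjugating by P, we get:

e^{tM} =
  [-2*t*exp(t) + exp(t), -4*t*exp(t)]
  [t*exp(t), 2*t*exp(t) + exp(t)]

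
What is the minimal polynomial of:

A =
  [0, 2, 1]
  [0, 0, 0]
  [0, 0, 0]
x^2

The characteristic polynomial is χ_A(x) = x^3, so the eigenvalues are known. The minimal polynomial is
  m_A(x) = Π_λ (x − λ)^{k_λ}
where k_λ is the size of the *largest* Jordan block for λ (equivalently, the smallest k with (A − λI)^k v = 0 for every generalised eigenvector v of λ).

  λ = 0: largest Jordan block has size 2, contributing (x − 0)^2

So m_A(x) = x^2 = x^2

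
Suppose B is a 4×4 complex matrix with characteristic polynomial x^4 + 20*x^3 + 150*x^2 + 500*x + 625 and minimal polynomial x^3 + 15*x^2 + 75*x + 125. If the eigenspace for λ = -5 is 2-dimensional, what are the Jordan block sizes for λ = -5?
Block sizes for λ = -5: [3, 1]

Step 1 — from the characteristic polynomial, algebraic multiplicity of λ = -5 is 4. From dim ker(B − (-5)·I) = 2, there are exactly 2 Jordan blocks for λ = -5.
Step 2 — from the minimal polynomial, the factor (x + 5)^3 tells us the largest block for λ = -5 has size 3.
Step 3 — with total size 4, 2 blocks, and largest block 3, the block sizes (in nonincreasing order) are [3, 1].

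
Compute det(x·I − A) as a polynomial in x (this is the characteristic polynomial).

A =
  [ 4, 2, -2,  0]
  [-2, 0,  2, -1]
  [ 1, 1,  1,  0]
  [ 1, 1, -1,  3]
x^4 - 8*x^3 + 24*x^2 - 32*x + 16

Expanding det(x·I − A) (e.g. by cofactor expansion or by noting that A is similar to its Jordan form J, which has the same characteristic polynomial as A) gives
  χ_A(x) = x^4 - 8*x^3 + 24*x^2 - 32*x + 16
which factors as (x - 2)^4. The eigenvalues (with algebraic multiplicities) are λ = 2 with multiplicity 4.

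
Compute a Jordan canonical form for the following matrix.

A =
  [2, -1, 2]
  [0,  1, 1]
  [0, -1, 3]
J_3(2)

The characteristic polynomial is
  det(x·I − A) = x^3 - 6*x^2 + 12*x - 8 = (x - 2)^3

Eigenvalues and multiplicities (the geometric multiplicity of λ is n − rank(A − λI), which equals the number of Jordan blocks for λ):
  λ = 2: algebraic multiplicity = 3, geometric multiplicity = 1

Determining the block sizes for each eigenvalue:
  λ = 2: one block (gm = 1), so the single block has size am = 3 → block sizes [3]

Assembling the blocks gives a Jordan form
J =
  [2, 1, 0]
  [0, 2, 1]
  [0, 0, 2]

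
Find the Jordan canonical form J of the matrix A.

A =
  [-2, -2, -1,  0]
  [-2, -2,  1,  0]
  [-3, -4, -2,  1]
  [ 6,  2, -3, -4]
J_1(-4) ⊕ J_3(-2)

The characteristic polynomial is
  det(x·I − A) = x^4 + 10*x^3 + 36*x^2 + 56*x + 32 = (x + 2)^3*(x + 4)

Eigenvalues and multiplicities (the geometric multiplicity of λ is n − rank(A − λI), which equals the number of Jordan blocks for λ):
  λ = -4: algebraic multiplicity = 1, geometric multiplicity = 1
  λ = -2: algebraic multiplicity = 3, geometric multiplicity = 1

Determining the block sizes for each eigenvalue:
  λ = -4: one block (gm = 1), so the single block has size am = 1 → block sizes [1]
  λ = -2: one block (gm = 1), so the single block has size am = 3 → block sizes [3]

Assembling the blocks gives a Jordan form
J =
  [-4,  0,  0,  0]
  [ 0, -2,  1,  0]
  [ 0,  0, -2,  1]
  [ 0,  0,  0, -2]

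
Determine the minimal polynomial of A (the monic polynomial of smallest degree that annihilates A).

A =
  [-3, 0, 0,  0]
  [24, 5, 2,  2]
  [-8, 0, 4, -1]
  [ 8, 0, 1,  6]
x^3 - 7*x^2 - 5*x + 75

The characteristic polynomial is χ_A(x) = (x - 5)^3*(x + 3), so the eigenvalues are known. The minimal polynomial is
  m_A(x) = Π_λ (x − λ)^{k_λ}
where k_λ is the size of the *largest* Jordan block for λ (equivalently, the smallest k with (A − λI)^k v = 0 for every generalised eigenvector v of λ).

  λ = -3: largest Jordan block has size 1, contributing (x + 3)
  λ = 5: largest Jordan block has size 2, contributing (x − 5)^2

So m_A(x) = (x - 5)^2*(x + 3) = x^3 - 7*x^2 - 5*x + 75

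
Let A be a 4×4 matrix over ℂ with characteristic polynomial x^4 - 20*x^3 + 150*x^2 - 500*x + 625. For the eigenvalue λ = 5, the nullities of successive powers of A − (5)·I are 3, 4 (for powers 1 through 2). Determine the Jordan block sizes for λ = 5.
Block sizes for λ = 5: [2, 1, 1]

From the dimensions of kernels of powers, the number of Jordan blocks of size at least j is d_j − d_{j−1} where d_j = dim ker(N^j) (with d_0 = 0). Computing the differences gives [3, 1].
The number of blocks of size exactly k is (#blocks of size ≥ k) − (#blocks of size ≥ k + 1), so the partition is: 2 block(s) of size 1, 1 block(s) of size 2.
In nonincreasing order the block sizes are [2, 1, 1].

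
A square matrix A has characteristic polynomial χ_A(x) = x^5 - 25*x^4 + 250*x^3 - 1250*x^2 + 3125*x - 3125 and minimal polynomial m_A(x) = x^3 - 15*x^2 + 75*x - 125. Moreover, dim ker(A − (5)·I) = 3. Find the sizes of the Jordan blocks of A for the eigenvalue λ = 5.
Block sizes for λ = 5: [3, 1, 1]

Step 1 — from the characteristic polynomial, algebraic multiplicity of λ = 5 is 5. From dim ker(A − (5)·I) = 3, there are exactly 3 Jordan blocks for λ = 5.
Step 2 — from the minimal polynomial, the factor (x − 5)^3 tells us the largest block for λ = 5 has size 3.
Step 3 — with total size 5, 3 blocks, and largest block 3, the block sizes (in nonincreasing order) are [3, 1, 1].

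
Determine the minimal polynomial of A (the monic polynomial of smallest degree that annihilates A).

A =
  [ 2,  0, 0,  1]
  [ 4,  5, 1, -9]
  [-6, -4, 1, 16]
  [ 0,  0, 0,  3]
x^3 - 8*x^2 + 21*x - 18

The characteristic polynomial is χ_A(x) = (x - 3)^3*(x - 2), so the eigenvalues are known. The minimal polynomial is
  m_A(x) = Π_λ (x − λ)^{k_λ}
where k_λ is the size of the *largest* Jordan block for λ (equivalently, the smallest k with (A − λI)^k v = 0 for every generalised eigenvector v of λ).

  λ = 2: largest Jordan block has size 1, contributing (x − 2)
  λ = 3: largest Jordan block has size 2, contributing (x − 3)^2

So m_A(x) = (x - 3)^2*(x - 2) = x^3 - 8*x^2 + 21*x - 18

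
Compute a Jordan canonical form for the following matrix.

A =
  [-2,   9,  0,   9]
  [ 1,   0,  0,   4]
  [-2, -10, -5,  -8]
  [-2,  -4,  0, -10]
J_2(-5) ⊕ J_1(-5) ⊕ J_1(-2)

The characteristic polynomial is
  det(x·I − A) = x^4 + 17*x^3 + 105*x^2 + 275*x + 250 = (x + 2)*(x + 5)^3

Eigenvalues and multiplicities (the geometric multiplicity of λ is n − rank(A − λI), which equals the number of Jordan blocks for λ):
  λ = -5: algebraic multiplicity = 3, geometric multiplicity = 2
  λ = -2: algebraic multiplicity = 1, geometric multiplicity = 1

Determining the block sizes for each eigenvalue:
  λ = -5: 2 blocks summing to 3 forces exactly one block of size 2 and the rest size 1 → block sizes [2, 1]
  λ = -2: one block (gm = 1), so the single block has size am = 1 → block sizes [1]

Assembling the blocks gives a Jordan form
J =
  [-5,  1,  0,  0]
  [ 0, -5,  0,  0]
  [ 0,  0, -5,  0]
  [ 0,  0,  0, -2]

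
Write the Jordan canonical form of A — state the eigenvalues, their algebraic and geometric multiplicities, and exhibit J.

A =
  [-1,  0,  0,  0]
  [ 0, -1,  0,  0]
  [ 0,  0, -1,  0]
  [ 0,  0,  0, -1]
J_1(-1) ⊕ J_1(-1) ⊕ J_1(-1) ⊕ J_1(-1)

The characteristic polynomial is
  det(x·I − A) = x^4 + 4*x^3 + 6*x^2 + 4*x + 1 = (x + 1)^4

Eigenvalues and multiplicities (the geometric multiplicity of λ is n − rank(A − λI), which equals the number of Jordan blocks for λ):
  λ = -1: algebraic multiplicity = 4, geometric multiplicity = 4

Determining the block sizes for each eigenvalue:
  λ = -1: gm = am = 4, so every block has size 1 → block sizes [1, 1, 1, 1]

Assembling the blocks gives a Jordan form
J =
  [-1,  0,  0,  0]
  [ 0, -1,  0,  0]
  [ 0,  0, -1,  0]
  [ 0,  0,  0, -1]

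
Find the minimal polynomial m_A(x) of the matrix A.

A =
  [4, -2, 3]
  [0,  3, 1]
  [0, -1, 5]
x^3 - 12*x^2 + 48*x - 64

The characteristic polynomial is χ_A(x) = (x - 4)^3, so the eigenvalues are known. The minimal polynomial is
  m_A(x) = Π_λ (x − λ)^{k_λ}
where k_λ is the size of the *largest* Jordan block for λ (equivalently, the smallest k with (A − λI)^k v = 0 for every generalised eigenvector v of λ).

  λ = 4: largest Jordan block has size 3, contributing (x − 4)^3

So m_A(x) = (x - 4)^3 = x^3 - 12*x^2 + 48*x - 64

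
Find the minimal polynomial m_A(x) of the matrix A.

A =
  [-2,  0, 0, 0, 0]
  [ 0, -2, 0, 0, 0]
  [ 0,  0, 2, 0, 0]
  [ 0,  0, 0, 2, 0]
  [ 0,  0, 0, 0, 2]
x^2 - 4

The characteristic polynomial is χ_A(x) = (x - 2)^3*(x + 2)^2, so the eigenvalues are known. The minimal polynomial is
  m_A(x) = Π_λ (x − λ)^{k_λ}
where k_λ is the size of the *largest* Jordan block for λ (equivalently, the smallest k with (A − λI)^k v = 0 for every generalised eigenvector v of λ).

  λ = -2: largest Jordan block has size 1, contributing (x + 2)
  λ = 2: largest Jordan block has size 1, contributing (x − 2)

So m_A(x) = (x - 2)*(x + 2) = x^2 - 4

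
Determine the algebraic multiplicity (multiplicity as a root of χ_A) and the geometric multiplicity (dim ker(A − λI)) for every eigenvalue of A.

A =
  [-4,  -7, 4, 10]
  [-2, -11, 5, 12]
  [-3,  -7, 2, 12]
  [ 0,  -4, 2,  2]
λ = -3: alg = 3, geom = 1; λ = -2: alg = 1, geom = 1

Step 1 — factor the characteristic polynomial to read off the algebraic multiplicities:
  χ_A(x) = (x + 2)*(x + 3)^3

Step 2 — compute geometric multiplicities via the rank-nullity identity g(λ) = n − rank(A − λI):
  rank(A − (-3)·I) = 3, so dim ker(A − (-3)·I) = n − 3 = 1
  rank(A − (-2)·I) = 3, so dim ker(A − (-2)·I) = n − 3 = 1

Summary:
  λ = -3: algebraic multiplicity = 3, geometric multiplicity = 1
  λ = -2: algebraic multiplicity = 1, geometric multiplicity = 1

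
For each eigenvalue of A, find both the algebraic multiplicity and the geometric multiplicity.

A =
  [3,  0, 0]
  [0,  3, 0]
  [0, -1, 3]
λ = 3: alg = 3, geom = 2

Step 1 — factor the characteristic polynomial to read off the algebraic multiplicities:
  χ_A(x) = (x - 3)^3

Step 2 — compute geometric multiplicities via the rank-nullity identity g(λ) = n − rank(A − λI):
  rank(A − (3)·I) = 1, so dim ker(A − (3)·I) = n − 1 = 2

Summary:
  λ = 3: algebraic multiplicity = 3, geometric multiplicity = 2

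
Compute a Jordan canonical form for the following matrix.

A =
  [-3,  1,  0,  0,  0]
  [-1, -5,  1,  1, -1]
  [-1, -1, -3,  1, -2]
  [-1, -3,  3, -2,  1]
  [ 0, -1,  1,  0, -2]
J_3(-3) ⊕ J_2(-3)

The characteristic polynomial is
  det(x·I − A) = x^5 + 15*x^4 + 90*x^3 + 270*x^2 + 405*x + 243 = (x + 3)^5

Eigenvalues and multiplicities (the geometric multiplicity of λ is n − rank(A − λI), which equals the number of Jordan blocks for λ):
  λ = -3: algebraic multiplicity = 5, geometric multiplicity = 2

Determining the block sizes for each eigenvalue:
  λ = -3: with am = 5 and gm = 2, the partition is not yet determined (e.g. several partitions of 5 into 2 parts exist). Let N = A − (-3)·I. Computing rank(N^1) = 3, rank(N^2) = 1, rank(N^3) = 0; the number of blocks of size ≥ j is rank(N^{j−1}) − rank(N^j), giving [2, 2, 1]. So we have 1 block(s) of size 3, 1 block(s) of size 2 → block sizes [3, 2]

Assembling the blocks gives a Jordan form
J =
  [-3,  1,  0,  0,  0]
  [ 0, -3,  1,  0,  0]
  [ 0,  0, -3,  0,  0]
  [ 0,  0,  0, -3,  1]
  [ 0,  0,  0,  0, -3]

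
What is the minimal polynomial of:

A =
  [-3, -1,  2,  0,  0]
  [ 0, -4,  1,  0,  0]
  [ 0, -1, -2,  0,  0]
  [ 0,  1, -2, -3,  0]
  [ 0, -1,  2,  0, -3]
x^3 + 9*x^2 + 27*x + 27

The characteristic polynomial is χ_A(x) = (x + 3)^5, so the eigenvalues are known. The minimal polynomial is
  m_A(x) = Π_λ (x − λ)^{k_λ}
where k_λ is the size of the *largest* Jordan block for λ (equivalently, the smallest k with (A − λI)^k v = 0 for every generalised eigenvector v of λ).

  λ = -3: largest Jordan block has size 3, contributing (x + 3)^3

So m_A(x) = (x + 3)^3 = x^3 + 9*x^2 + 27*x + 27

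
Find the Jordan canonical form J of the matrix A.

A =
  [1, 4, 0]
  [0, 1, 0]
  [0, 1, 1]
J_2(1) ⊕ J_1(1)

The characteristic polynomial is
  det(x·I − A) = x^3 - 3*x^2 + 3*x - 1 = (x - 1)^3

Eigenvalues and multiplicities (the geometric multiplicity of λ is n − rank(A − λI), which equals the number of Jordan blocks for λ):
  λ = 1: algebraic multiplicity = 3, geometric multiplicity = 2

Determining the block sizes for each eigenvalue:
  λ = 1: 2 blocks summing to 3 forces exactly one block of size 2 and the rest size 1 → block sizes [2, 1]

Assembling the blocks gives a Jordan form
J =
  [1, 1, 0]
  [0, 1, 0]
  [0, 0, 1]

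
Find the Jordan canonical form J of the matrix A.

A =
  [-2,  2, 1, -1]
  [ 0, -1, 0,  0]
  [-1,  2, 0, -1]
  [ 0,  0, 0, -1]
J_2(-1) ⊕ J_1(-1) ⊕ J_1(-1)

The characteristic polynomial is
  det(x·I − A) = x^4 + 4*x^3 + 6*x^2 + 4*x + 1 = (x + 1)^4

Eigenvalues and multiplicities (the geometric multiplicity of λ is n − rank(A − λI), which equals the number of Jordan blocks for λ):
  λ = -1: algebraic multiplicity = 4, geometric multiplicity = 3

Determining the block sizes for each eigenvalue:
  λ = -1: 3 blocks summing to 4 forces exactly one block of size 2 and the rest size 1 → block sizes [2, 1, 1]

Assembling the blocks gives a Jordan form
J =
  [-1,  1,  0,  0]
  [ 0, -1,  0,  0]
  [ 0,  0, -1,  0]
  [ 0,  0,  0, -1]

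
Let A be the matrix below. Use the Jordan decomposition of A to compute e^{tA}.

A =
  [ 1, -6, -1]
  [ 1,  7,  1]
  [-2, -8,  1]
e^{tA} =
  [-2*t*exp(3*t) + exp(3*t), -2*t^2*exp(3*t) - 6*t*exp(3*t), -t^2*exp(3*t) - t*exp(3*t)]
  [t*exp(3*t), t^2*exp(3*t) + 4*t*exp(3*t) + exp(3*t), t^2*exp(3*t)/2 + t*exp(3*t)]
  [-2*t*exp(3*t), -2*t^2*exp(3*t) - 8*t*exp(3*t), -t^2*exp(3*t) - 2*t*exp(3*t) + exp(3*t)]

Strategy: write A = P · J · P⁻¹ where J is a Jordan canonical form, so e^{tA} = P · e^{tJ} · P⁻¹, and e^{tJ} can be computed block-by-block.

A has Jordan form
J =
  [3, 1, 0]
  [0, 3, 1]
  [0, 0, 3]
(up to reordering of blocks).

Per-block formulas:
  For a 3×3 Jordan block J_3(3): exp(t · J_3(3)) = e^(3t)·(I + t·N + (t^2/2)·N^2), where N is the 3×3 nilpotent shift.

After assembling e^{tJ} and conjugating by P, we get:

e^{tA} =
  [-2*t*exp(3*t) + exp(3*t), -2*t^2*exp(3*t) - 6*t*exp(3*t), -t^2*exp(3*t) - t*exp(3*t)]
  [t*exp(3*t), t^2*exp(3*t) + 4*t*exp(3*t) + exp(3*t), t^2*exp(3*t)/2 + t*exp(3*t)]
  [-2*t*exp(3*t), -2*t^2*exp(3*t) - 8*t*exp(3*t), -t^2*exp(3*t) - 2*t*exp(3*t) + exp(3*t)]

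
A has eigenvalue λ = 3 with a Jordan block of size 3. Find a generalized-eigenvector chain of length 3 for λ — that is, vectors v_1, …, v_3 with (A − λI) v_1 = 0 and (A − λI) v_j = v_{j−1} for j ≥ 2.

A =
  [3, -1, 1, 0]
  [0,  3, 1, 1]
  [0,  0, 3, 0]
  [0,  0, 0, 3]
A Jordan chain for λ = 3 of length 3:
v_1 = (-1, 0, 0, 0)ᵀ
v_2 = (1, 1, 0, 0)ᵀ
v_3 = (0, 0, 1, 0)ᵀ

Let N = A − (3)·I. We want v_3 with N^3 v_3 = 0 but N^2 v_3 ≠ 0; then v_{j-1} := N · v_j for j = 3, …, 2.

Pick v_3 = (0, 0, 1, 0)ᵀ.
Then v_2 = N · v_3 = (1, 1, 0, 0)ᵀ.
Then v_1 = N · v_2 = (-1, 0, 0, 0)ᵀ.

Sanity check: (A − (3)·I) v_1 = (0, 0, 0, 0)ᵀ = 0. ✓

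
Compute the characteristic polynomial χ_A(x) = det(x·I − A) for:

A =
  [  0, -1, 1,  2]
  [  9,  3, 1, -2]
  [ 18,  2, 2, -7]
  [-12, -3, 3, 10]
x^4 - 15*x^3 + 84*x^2 - 208*x + 192

Expanding det(x·I − A) (e.g. by cofactor expansion or by noting that A is similar to its Jordan form J, which has the same characteristic polynomial as A) gives
  χ_A(x) = x^4 - 15*x^3 + 84*x^2 - 208*x + 192
which factors as (x - 4)^3*(x - 3). The eigenvalues (with algebraic multiplicities) are λ = 3 with multiplicity 1, λ = 4 with multiplicity 3.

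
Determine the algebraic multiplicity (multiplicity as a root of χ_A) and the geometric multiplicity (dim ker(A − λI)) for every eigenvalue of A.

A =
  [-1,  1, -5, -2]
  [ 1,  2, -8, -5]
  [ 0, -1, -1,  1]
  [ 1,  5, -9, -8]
λ = -2: alg = 4, geom = 2

Step 1 — factor the characteristic polynomial to read off the algebraic multiplicities:
  χ_A(x) = (x + 2)^4

Step 2 — compute geometric multiplicities via the rank-nullity identity g(λ) = n − rank(A − λI):
  rank(A − (-2)·I) = 2, so dim ker(A − (-2)·I) = n − 2 = 2

Summary:
  λ = -2: algebraic multiplicity = 4, geometric multiplicity = 2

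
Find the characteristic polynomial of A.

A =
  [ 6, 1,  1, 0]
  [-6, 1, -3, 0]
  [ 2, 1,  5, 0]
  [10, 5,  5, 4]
x^4 - 16*x^3 + 96*x^2 - 256*x + 256

Expanding det(x·I − A) (e.g. by cofactor expansion or by noting that A is similar to its Jordan form J, which has the same characteristic polynomial as A) gives
  χ_A(x) = x^4 - 16*x^3 + 96*x^2 - 256*x + 256
which factors as (x - 4)^4. The eigenvalues (with algebraic multiplicities) are λ = 4 with multiplicity 4.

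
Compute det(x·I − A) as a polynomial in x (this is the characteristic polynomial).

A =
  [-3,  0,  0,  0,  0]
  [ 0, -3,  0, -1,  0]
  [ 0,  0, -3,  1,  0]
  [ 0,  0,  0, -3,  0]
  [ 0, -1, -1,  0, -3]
x^5 + 15*x^4 + 90*x^3 + 270*x^2 + 405*x + 243

Expanding det(x·I − A) (e.g. by cofactor expansion or by noting that A is similar to its Jordan form J, which has the same characteristic polynomial as A) gives
  χ_A(x) = x^5 + 15*x^4 + 90*x^3 + 270*x^2 + 405*x + 243
which factors as (x + 3)^5. The eigenvalues (with algebraic multiplicities) are λ = -3 with multiplicity 5.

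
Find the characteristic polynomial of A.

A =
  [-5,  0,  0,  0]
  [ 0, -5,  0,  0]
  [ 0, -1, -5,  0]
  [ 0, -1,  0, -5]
x^4 + 20*x^3 + 150*x^2 + 500*x + 625

Expanding det(x·I − A) (e.g. by cofactor expansion or by noting that A is similar to its Jordan form J, which has the same characteristic polynomial as A) gives
  χ_A(x) = x^4 + 20*x^3 + 150*x^2 + 500*x + 625
which factors as (x + 5)^4. The eigenvalues (with algebraic multiplicities) are λ = -5 with multiplicity 4.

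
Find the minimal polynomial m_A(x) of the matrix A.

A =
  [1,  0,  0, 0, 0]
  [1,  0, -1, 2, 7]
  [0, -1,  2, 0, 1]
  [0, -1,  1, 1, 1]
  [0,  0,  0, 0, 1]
x^3 - 3*x^2 + 3*x - 1

The characteristic polynomial is χ_A(x) = (x - 1)^5, so the eigenvalues are known. The minimal polynomial is
  m_A(x) = Π_λ (x − λ)^{k_λ}
where k_λ is the size of the *largest* Jordan block for λ (equivalently, the smallest k with (A − λI)^k v = 0 for every generalised eigenvector v of λ).

  λ = 1: largest Jordan block has size 3, contributing (x − 1)^3

So m_A(x) = (x - 1)^3 = x^3 - 3*x^2 + 3*x - 1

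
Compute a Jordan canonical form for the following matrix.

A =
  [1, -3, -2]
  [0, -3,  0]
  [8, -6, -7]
J_2(-3) ⊕ J_1(-3)

The characteristic polynomial is
  det(x·I − A) = x^3 + 9*x^2 + 27*x + 27 = (x + 3)^3

Eigenvalues and multiplicities (the geometric multiplicity of λ is n − rank(A − λI), which equals the number of Jordan blocks for λ):
  λ = -3: algebraic multiplicity = 3, geometric multiplicity = 2

Determining the block sizes for each eigenvalue:
  λ = -3: 2 blocks summing to 3 forces exactly one block of size 2 and the rest size 1 → block sizes [2, 1]

Assembling the blocks gives a Jordan form
J =
  [-3,  1,  0]
  [ 0, -3,  0]
  [ 0,  0, -3]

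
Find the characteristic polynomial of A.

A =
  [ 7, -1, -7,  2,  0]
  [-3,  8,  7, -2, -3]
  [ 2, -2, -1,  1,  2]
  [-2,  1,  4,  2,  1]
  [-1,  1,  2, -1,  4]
x^5 - 20*x^4 + 160*x^3 - 640*x^2 + 1280*x - 1024

Expanding det(x·I − A) (e.g. by cofactor expansion or by noting that A is similar to its Jordan form J, which has the same characteristic polynomial as A) gives
  χ_A(x) = x^5 - 20*x^4 + 160*x^3 - 640*x^2 + 1280*x - 1024
which factors as (x - 4)^5. The eigenvalues (with algebraic multiplicities) are λ = 4 with multiplicity 5.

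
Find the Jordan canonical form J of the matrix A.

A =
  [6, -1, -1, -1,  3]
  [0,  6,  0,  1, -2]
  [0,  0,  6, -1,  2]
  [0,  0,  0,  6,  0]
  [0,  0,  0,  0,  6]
J_2(6) ⊕ J_2(6) ⊕ J_1(6)

The characteristic polynomial is
  det(x·I − A) = x^5 - 30*x^4 + 360*x^3 - 2160*x^2 + 6480*x - 7776 = (x - 6)^5

Eigenvalues and multiplicities (the geometric multiplicity of λ is n − rank(A − λI), which equals the number of Jordan blocks for λ):
  λ = 6: algebraic multiplicity = 5, geometric multiplicity = 3

Determining the block sizes for each eigenvalue:
  λ = 6: with am = 5 and gm = 3, the partition is not yet determined (e.g. several partitions of 5 into 3 parts exist). Let N = A − (6)·I. Computing rank(N^1) = 2, rank(N^2) = 0; the number of blocks of size ≥ j is rank(N^{j−1}) − rank(N^j), giving [3, 2]. So we have 2 block(s) of size 2, 1 block(s) of size 1 → block sizes [2, 2, 1]

Assembling the blocks gives a Jordan form
J =
  [6, 1, 0, 0, 0]
  [0, 6, 0, 0, 0]
  [0, 0, 6, 1, 0]
  [0, 0, 0, 6, 0]
  [0, 0, 0, 0, 6]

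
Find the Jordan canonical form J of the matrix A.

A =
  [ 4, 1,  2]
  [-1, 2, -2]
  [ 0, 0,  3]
J_2(3) ⊕ J_1(3)

The characteristic polynomial is
  det(x·I − A) = x^3 - 9*x^2 + 27*x - 27 = (x - 3)^3

Eigenvalues and multiplicities (the geometric multiplicity of λ is n − rank(A − λI), which equals the number of Jordan blocks for λ):
  λ = 3: algebraic multiplicity = 3, geometric multiplicity = 2

Determining the block sizes for each eigenvalue:
  λ = 3: 2 blocks summing to 3 forces exactly one block of size 2 and the rest size 1 → block sizes [2, 1]

Assembling the blocks gives a Jordan form
J =
  [3, 1, 0]
  [0, 3, 0]
  [0, 0, 3]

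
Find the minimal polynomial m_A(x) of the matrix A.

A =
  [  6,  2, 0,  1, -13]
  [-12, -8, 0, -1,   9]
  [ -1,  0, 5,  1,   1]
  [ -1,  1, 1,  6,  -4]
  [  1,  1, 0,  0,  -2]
x^5 - 7*x^4 - 29*x^3 + 235*x^2 + 200*x - 2000

The characteristic polynomial is χ_A(x) = (x - 5)^3*(x + 4)^2, so the eigenvalues are known. The minimal polynomial is
  m_A(x) = Π_λ (x − λ)^{k_λ}
where k_λ is the size of the *largest* Jordan block for λ (equivalently, the smallest k with (A − λI)^k v = 0 for every generalised eigenvector v of λ).

  λ = -4: largest Jordan block has size 2, contributing (x + 4)^2
  λ = 5: largest Jordan block has size 3, contributing (x − 5)^3

So m_A(x) = (x - 5)^3*(x + 4)^2 = x^5 - 7*x^4 - 29*x^3 + 235*x^2 + 200*x - 2000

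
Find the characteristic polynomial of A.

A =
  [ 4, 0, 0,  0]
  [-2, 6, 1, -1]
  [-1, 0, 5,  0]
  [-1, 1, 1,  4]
x^4 - 19*x^3 + 135*x^2 - 425*x + 500

Expanding det(x·I − A) (e.g. by cofactor expansion or by noting that A is similar to its Jordan form J, which has the same characteristic polynomial as A) gives
  χ_A(x) = x^4 - 19*x^3 + 135*x^2 - 425*x + 500
which factors as (x - 5)^3*(x - 4). The eigenvalues (with algebraic multiplicities) are λ = 4 with multiplicity 1, λ = 5 with multiplicity 3.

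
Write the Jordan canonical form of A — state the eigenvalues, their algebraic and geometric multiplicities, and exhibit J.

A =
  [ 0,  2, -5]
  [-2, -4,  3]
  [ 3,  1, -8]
J_3(-4)

The characteristic polynomial is
  det(x·I − A) = x^3 + 12*x^2 + 48*x + 64 = (x + 4)^3

Eigenvalues and multiplicities (the geometric multiplicity of λ is n − rank(A − λI), which equals the number of Jordan blocks for λ):
  λ = -4: algebraic multiplicity = 3, geometric multiplicity = 1

Determining the block sizes for each eigenvalue:
  λ = -4: one block (gm = 1), so the single block has size am = 3 → block sizes [3]

Assembling the blocks gives a Jordan form
J =
  [-4,  1,  0]
  [ 0, -4,  1]
  [ 0,  0, -4]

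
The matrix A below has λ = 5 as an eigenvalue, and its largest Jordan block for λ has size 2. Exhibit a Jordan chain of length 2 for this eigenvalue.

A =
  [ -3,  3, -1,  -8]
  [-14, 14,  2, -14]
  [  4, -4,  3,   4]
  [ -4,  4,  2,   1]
A Jordan chain for λ = 5 of length 2:
v_1 = (-2, 4, -4, 4)ᵀ
v_2 = (1, 2, 0, 0)ᵀ

Let N = A − (5)·I. We want v_2 with N^2 v_2 = 0 but N^1 v_2 ≠ 0; then v_{j-1} := N · v_j for j = 2, …, 2.

Pick v_2 = (1, 2, 0, 0)ᵀ.
Then v_1 = N · v_2 = (-2, 4, -4, 4)ᵀ.

Sanity check: (A − (5)·I) v_1 = (0, 0, 0, 0)ᵀ = 0. ✓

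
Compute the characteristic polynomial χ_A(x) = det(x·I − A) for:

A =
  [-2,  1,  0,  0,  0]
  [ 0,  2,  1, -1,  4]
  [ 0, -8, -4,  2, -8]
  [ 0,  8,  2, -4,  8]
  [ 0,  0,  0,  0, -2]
x^5 + 10*x^4 + 40*x^3 + 80*x^2 + 80*x + 32

Expanding det(x·I − A) (e.g. by cofactor expansion or by noting that A is similar to its Jordan form J, which has the same characteristic polynomial as A) gives
  χ_A(x) = x^5 + 10*x^4 + 40*x^3 + 80*x^2 + 80*x + 32
which factors as (x + 2)^5. The eigenvalues (with algebraic multiplicities) are λ = -2 with multiplicity 5.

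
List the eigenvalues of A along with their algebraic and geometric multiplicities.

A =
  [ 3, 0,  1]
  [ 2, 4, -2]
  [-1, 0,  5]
λ = 4: alg = 3, geom = 2

Step 1 — factor the characteristic polynomial to read off the algebraic multiplicities:
  χ_A(x) = (x - 4)^3

Step 2 — compute geometric multiplicities via the rank-nullity identity g(λ) = n − rank(A − λI):
  rank(A − (4)·I) = 1, so dim ker(A − (4)·I) = n − 1 = 2

Summary:
  λ = 4: algebraic multiplicity = 3, geometric multiplicity = 2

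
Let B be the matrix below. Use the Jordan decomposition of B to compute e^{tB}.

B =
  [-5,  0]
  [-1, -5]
e^{tB} =
  [exp(-5*t), 0]
  [-t*exp(-5*t), exp(-5*t)]

Strategy: write B = P · J · P⁻¹ where J is a Jordan canonical form, so e^{tB} = P · e^{tJ} · P⁻¹, and e^{tJ} can be computed block-by-block.

B has Jordan form
J =
  [-5,  1]
  [ 0, -5]
(up to reordering of blocks).

Per-block formulas:
  For a 2×2 Jordan block J_2(-5): exp(t · J_2(-5)) = e^(-5t)·(I + t·N), where N is the 2×2 nilpotent shift.

After assembling e^{tJ} and conjugating by P, we get:

e^{tB} =
  [exp(-5*t), 0]
  [-t*exp(-5*t), exp(-5*t)]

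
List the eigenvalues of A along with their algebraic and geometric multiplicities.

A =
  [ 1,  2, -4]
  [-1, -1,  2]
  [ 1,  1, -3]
λ = -1: alg = 3, geom = 1

Step 1 — factor the characteristic polynomial to read off the algebraic multiplicities:
  χ_A(x) = (x + 1)^3

Step 2 — compute geometric multiplicities via the rank-nullity identity g(λ) = n − rank(A − λI):
  rank(A − (-1)·I) = 2, so dim ker(A − (-1)·I) = n − 2 = 1

Summary:
  λ = -1: algebraic multiplicity = 3, geometric multiplicity = 1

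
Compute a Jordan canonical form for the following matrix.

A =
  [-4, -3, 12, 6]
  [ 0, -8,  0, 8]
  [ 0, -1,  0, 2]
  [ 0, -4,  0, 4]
J_1(-4) ⊕ J_1(-4) ⊕ J_2(0)

The characteristic polynomial is
  det(x·I − A) = x^4 + 8*x^3 + 16*x^2 = x^2*(x + 4)^2

Eigenvalues and multiplicities (the geometric multiplicity of λ is n − rank(A − λI), which equals the number of Jordan blocks for λ):
  λ = -4: algebraic multiplicity = 2, geometric multiplicity = 2
  λ = 0: algebraic multiplicity = 2, geometric multiplicity = 1

Determining the block sizes for each eigenvalue:
  λ = -4: gm = am = 2, so every block has size 1 → block sizes [1, 1]
  λ = 0: one block (gm = 1), so the single block has size am = 2 → block sizes [2]

Assembling the blocks gives a Jordan form
J =
  [-4,  0, 0, 0]
  [ 0, -4, 0, 0]
  [ 0,  0, 0, 1]
  [ 0,  0, 0, 0]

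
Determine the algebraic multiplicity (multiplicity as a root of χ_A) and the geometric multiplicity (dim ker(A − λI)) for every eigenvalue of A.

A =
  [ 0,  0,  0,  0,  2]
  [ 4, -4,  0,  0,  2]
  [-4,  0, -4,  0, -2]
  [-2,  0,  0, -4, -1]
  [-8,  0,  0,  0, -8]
λ = -4: alg = 5, geom = 4

Step 1 — factor the characteristic polynomial to read off the algebraic multiplicities:
  χ_A(x) = (x + 4)^5

Step 2 — compute geometric multiplicities via the rank-nullity identity g(λ) = n − rank(A − λI):
  rank(A − (-4)·I) = 1, so dim ker(A − (-4)·I) = n − 1 = 4

Summary:
  λ = -4: algebraic multiplicity = 5, geometric multiplicity = 4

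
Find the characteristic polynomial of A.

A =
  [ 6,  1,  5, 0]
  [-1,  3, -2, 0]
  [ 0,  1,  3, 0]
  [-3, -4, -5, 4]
x^4 - 16*x^3 + 96*x^2 - 256*x + 256

Expanding det(x·I − A) (e.g. by cofactor expansion or by noting that A is similar to its Jordan form J, which has the same characteristic polynomial as A) gives
  χ_A(x) = x^4 - 16*x^3 + 96*x^2 - 256*x + 256
which factors as (x - 4)^4. The eigenvalues (with algebraic multiplicities) are λ = 4 with multiplicity 4.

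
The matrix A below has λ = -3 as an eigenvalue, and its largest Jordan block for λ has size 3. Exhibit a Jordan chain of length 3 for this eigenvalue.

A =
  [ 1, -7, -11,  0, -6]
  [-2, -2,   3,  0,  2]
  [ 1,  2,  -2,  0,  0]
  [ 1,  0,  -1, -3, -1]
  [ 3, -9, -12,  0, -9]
A Jordan chain for λ = -3 of length 3:
v_1 = (1, -1, 1, 0, 0)ᵀ
v_2 = (4, -2, 1, 1, 3)ᵀ
v_3 = (1, 0, 0, 0, 0)ᵀ

Let N = A − (-3)·I. We want v_3 with N^3 v_3 = 0 but N^2 v_3 ≠ 0; then v_{j-1} := N · v_j for j = 3, …, 2.

Pick v_3 = (1, 0, 0, 0, 0)ᵀ.
Then v_2 = N · v_3 = (4, -2, 1, 1, 3)ᵀ.
Then v_1 = N · v_2 = (1, -1, 1, 0, 0)ᵀ.

Sanity check: (A − (-3)·I) v_1 = (0, 0, 0, 0, 0)ᵀ = 0. ✓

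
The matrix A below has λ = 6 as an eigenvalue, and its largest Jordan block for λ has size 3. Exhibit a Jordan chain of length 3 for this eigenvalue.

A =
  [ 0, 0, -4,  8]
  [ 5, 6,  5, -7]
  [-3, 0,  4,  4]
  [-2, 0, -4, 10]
A Jordan chain for λ = 6 of length 3:
v_1 = (0, -2, 0, 0)ᵀ
v_2 = (-4, 5, -2, -4)ᵀ
v_3 = (0, 0, 1, 0)ᵀ

Let N = A − (6)·I. We want v_3 with N^3 v_3 = 0 but N^2 v_3 ≠ 0; then v_{j-1} := N · v_j for j = 3, …, 2.

Pick v_3 = (0, 0, 1, 0)ᵀ.
Then v_2 = N · v_3 = (-4, 5, -2, -4)ᵀ.
Then v_1 = N · v_2 = (0, -2, 0, 0)ᵀ.

Sanity check: (A − (6)·I) v_1 = (0, 0, 0, 0)ᵀ = 0. ✓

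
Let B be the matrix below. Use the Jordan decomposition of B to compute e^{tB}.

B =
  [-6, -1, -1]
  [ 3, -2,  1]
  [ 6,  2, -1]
e^{tB} =
  [-3*t*exp(-3*t) + exp(-3*t), -t*exp(-3*t), -t*exp(-3*t)]
  [3*t*exp(-3*t), t*exp(-3*t) + exp(-3*t), t*exp(-3*t)]
  [6*t*exp(-3*t), 2*t*exp(-3*t), 2*t*exp(-3*t) + exp(-3*t)]

Strategy: write B = P · J · P⁻¹ where J is a Jordan canonical form, so e^{tB} = P · e^{tJ} · P⁻¹, and e^{tJ} can be computed block-by-block.

B has Jordan form
J =
  [-3,  1,  0]
  [ 0, -3,  0]
  [ 0,  0, -3]
(up to reordering of blocks).

Per-block formulas:
  For a 1×1 block at λ = -3: exp(t · [-3]) = [e^(-3t)].
  For a 2×2 Jordan block J_2(-3): exp(t · J_2(-3)) = e^(-3t)·(I + t·N), where N is the 2×2 nilpotent shift.

After assembling e^{tJ} and conjugating by P, we get:

e^{tB} =
  [-3*t*exp(-3*t) + exp(-3*t), -t*exp(-3*t), -t*exp(-3*t)]
  [3*t*exp(-3*t), t*exp(-3*t) + exp(-3*t), t*exp(-3*t)]
  [6*t*exp(-3*t), 2*t*exp(-3*t), 2*t*exp(-3*t) + exp(-3*t)]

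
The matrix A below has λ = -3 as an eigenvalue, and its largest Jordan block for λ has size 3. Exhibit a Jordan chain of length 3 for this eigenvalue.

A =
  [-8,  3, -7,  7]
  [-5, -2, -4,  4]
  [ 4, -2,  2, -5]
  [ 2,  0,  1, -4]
A Jordan chain for λ = -3 of length 3:
v_1 = (-4, 12, 0, -8)ᵀ
v_2 = (-5, -5, 4, 2)ᵀ
v_3 = (1, 0, 0, 0)ᵀ

Let N = A − (-3)·I. We want v_3 with N^3 v_3 = 0 but N^2 v_3 ≠ 0; then v_{j-1} := N · v_j for j = 3, …, 2.

Pick v_3 = (1, 0, 0, 0)ᵀ.
Then v_2 = N · v_3 = (-5, -5, 4, 2)ᵀ.
Then v_1 = N · v_2 = (-4, 12, 0, -8)ᵀ.

Sanity check: (A − (-3)·I) v_1 = (0, 0, 0, 0)ᵀ = 0. ✓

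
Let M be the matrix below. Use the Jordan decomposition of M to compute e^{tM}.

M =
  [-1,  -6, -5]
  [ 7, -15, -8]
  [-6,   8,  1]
e^{tM} =
  [2*t^2*exp(-5*t) + 4*t*exp(-5*t) + exp(-5*t), -2*t^2*exp(-5*t) - 6*t*exp(-5*t), -t^2*exp(-5*t) - 5*t*exp(-5*t)]
  [3*t^2*exp(-5*t) + 7*t*exp(-5*t), -3*t^2*exp(-5*t) - 10*t*exp(-5*t) + exp(-5*t), -3*t^2*exp(-5*t)/2 - 8*t*exp(-5*t)]
  [-2*t^2*exp(-5*t) - 6*t*exp(-5*t), 2*t^2*exp(-5*t) + 8*t*exp(-5*t), t^2*exp(-5*t) + 6*t*exp(-5*t) + exp(-5*t)]

Strategy: write M = P · J · P⁻¹ where J is a Jordan canonical form, so e^{tM} = P · e^{tJ} · P⁻¹, and e^{tJ} can be computed block-by-block.

M has Jordan form
J =
  [-5,  1,  0]
  [ 0, -5,  1]
  [ 0,  0, -5]
(up to reordering of blocks).

Per-block formulas:
  For a 3×3 Jordan block J_3(-5): exp(t · J_3(-5)) = e^(-5t)·(I + t·N + (t^2/2)·N^2), where N is the 3×3 nilpotent shift.

After assembling e^{tJ} and conjugating by P, we get:

e^{tM} =
  [2*t^2*exp(-5*t) + 4*t*exp(-5*t) + exp(-5*t), -2*t^2*exp(-5*t) - 6*t*exp(-5*t), -t^2*exp(-5*t) - 5*t*exp(-5*t)]
  [3*t^2*exp(-5*t) + 7*t*exp(-5*t), -3*t^2*exp(-5*t) - 10*t*exp(-5*t) + exp(-5*t), -3*t^2*exp(-5*t)/2 - 8*t*exp(-5*t)]
  [-2*t^2*exp(-5*t) - 6*t*exp(-5*t), 2*t^2*exp(-5*t) + 8*t*exp(-5*t), t^2*exp(-5*t) + 6*t*exp(-5*t) + exp(-5*t)]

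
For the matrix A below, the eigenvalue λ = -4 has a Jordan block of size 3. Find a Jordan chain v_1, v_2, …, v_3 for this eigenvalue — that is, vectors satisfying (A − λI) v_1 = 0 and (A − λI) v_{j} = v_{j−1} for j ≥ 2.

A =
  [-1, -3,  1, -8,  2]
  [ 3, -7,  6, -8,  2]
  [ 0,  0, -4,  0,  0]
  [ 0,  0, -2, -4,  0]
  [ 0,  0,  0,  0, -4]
A Jordan chain for λ = -4 of length 3:
v_1 = (1, 1, 0, 0, 0)ᵀ
v_2 = (1, 6, 0, -2, 0)ᵀ
v_3 = (0, 0, 1, 0, 0)ᵀ

Let N = A − (-4)·I. We want v_3 with N^3 v_3 = 0 but N^2 v_3 ≠ 0; then v_{j-1} := N · v_j for j = 3, …, 2.

Pick v_3 = (0, 0, 1, 0, 0)ᵀ.
Then v_2 = N · v_3 = (1, 6, 0, -2, 0)ᵀ.
Then v_1 = N · v_2 = (1, 1, 0, 0, 0)ᵀ.

Sanity check: (A − (-4)·I) v_1 = (0, 0, 0, 0, 0)ᵀ = 0. ✓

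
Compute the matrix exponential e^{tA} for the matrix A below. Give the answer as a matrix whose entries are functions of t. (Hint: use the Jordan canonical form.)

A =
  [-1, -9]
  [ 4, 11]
e^{tA} =
  [-6*t*exp(5*t) + exp(5*t), -9*t*exp(5*t)]
  [4*t*exp(5*t), 6*t*exp(5*t) + exp(5*t)]

Strategy: write A = P · J · P⁻¹ where J is a Jordan canonical form, so e^{tA} = P · e^{tJ} · P⁻¹, and e^{tJ} can be computed block-by-block.

A has Jordan form
J =
  [5, 1]
  [0, 5]
(up to reordering of blocks).

Per-block formulas:
  For a 2×2 Jordan block J_2(5): exp(t · J_2(5)) = e^(5t)·(I + t·N), where N is the 2×2 nilpotent shift.

After assembling e^{tJ} and conjugating by P, we get:

e^{tA} =
  [-6*t*exp(5*t) + exp(5*t), -9*t*exp(5*t)]
  [4*t*exp(5*t), 6*t*exp(5*t) + exp(5*t)]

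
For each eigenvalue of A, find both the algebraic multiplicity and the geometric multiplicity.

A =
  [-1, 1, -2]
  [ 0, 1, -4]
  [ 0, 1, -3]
λ = -1: alg = 3, geom = 2

Step 1 — factor the characteristic polynomial to read off the algebraic multiplicities:
  χ_A(x) = (x + 1)^3

Step 2 — compute geometric multiplicities via the rank-nullity identity g(λ) = n − rank(A − λI):
  rank(A − (-1)·I) = 1, so dim ker(A − (-1)·I) = n − 1 = 2

Summary:
  λ = -1: algebraic multiplicity = 3, geometric multiplicity = 2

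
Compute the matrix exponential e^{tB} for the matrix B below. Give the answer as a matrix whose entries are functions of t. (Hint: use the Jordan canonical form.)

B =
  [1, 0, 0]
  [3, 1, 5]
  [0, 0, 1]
e^{tB} =
  [exp(t), 0, 0]
  [3*t*exp(t), exp(t), 5*t*exp(t)]
  [0, 0, exp(t)]

Strategy: write B = P · J · P⁻¹ where J is a Jordan canonical form, so e^{tB} = P · e^{tJ} · P⁻¹, and e^{tJ} can be computed block-by-block.

B has Jordan form
J =
  [1, 1, 0]
  [0, 1, 0]
  [0, 0, 1]
(up to reordering of blocks).

Per-block formulas:
  For a 2×2 Jordan block J_2(1): exp(t · J_2(1)) = e^(1t)·(I + t·N), where N is the 2×2 nilpotent shift.
  For a 1×1 block at λ = 1: exp(t · [1]) = [e^(1t)].

After assembling e^{tJ} and conjugating by P, we get:

e^{tB} =
  [exp(t), 0, 0]
  [3*t*exp(t), exp(t), 5*t*exp(t)]
  [0, 0, exp(t)]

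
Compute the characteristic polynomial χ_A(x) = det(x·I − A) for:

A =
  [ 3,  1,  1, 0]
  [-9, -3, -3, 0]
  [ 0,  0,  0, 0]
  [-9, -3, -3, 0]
x^4

Expanding det(x·I − A) (e.g. by cofactor expansion or by noting that A is similar to its Jordan form J, which has the same characteristic polynomial as A) gives
  χ_A(x) = x^4
which factors as x^4. The eigenvalues (with algebraic multiplicities) are λ = 0 with multiplicity 4.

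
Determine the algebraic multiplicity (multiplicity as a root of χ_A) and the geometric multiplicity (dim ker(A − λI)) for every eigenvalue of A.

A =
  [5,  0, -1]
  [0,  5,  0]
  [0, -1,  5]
λ = 5: alg = 3, geom = 1

Step 1 — factor the characteristic polynomial to read off the algebraic multiplicities:
  χ_A(x) = (x - 5)^3

Step 2 — compute geometric multiplicities via the rank-nullity identity g(λ) = n − rank(A − λI):
  rank(A − (5)·I) = 2, so dim ker(A − (5)·I) = n − 2 = 1

Summary:
  λ = 5: algebraic multiplicity = 3, geometric multiplicity = 1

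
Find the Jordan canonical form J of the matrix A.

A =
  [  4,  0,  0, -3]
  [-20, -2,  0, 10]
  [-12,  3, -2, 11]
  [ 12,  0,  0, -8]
J_2(-2) ⊕ J_2(-2)

The characteristic polynomial is
  det(x·I − A) = x^4 + 8*x^3 + 24*x^2 + 32*x + 16 = (x + 2)^4

Eigenvalues and multiplicities (the geometric multiplicity of λ is n − rank(A − λI), which equals the number of Jordan blocks for λ):
  λ = -2: algebraic multiplicity = 4, geometric multiplicity = 2

Determining the block sizes for each eigenvalue:
  λ = -2: with am = 4 and gm = 2, the partition is not yet determined (e.g. several partitions of 4 into 2 parts exist). Let N = A − (-2)·I. Computing rank(N^1) = 2, rank(N^2) = 0; the number of blocks of size ≥ j is rank(N^{j−1}) − rank(N^j), giving [2, 2]. So we have 2 block(s) of size 2 → block sizes [2, 2]

Assembling the blocks gives a Jordan form
J =
  [-2,  1,  0,  0]
  [ 0, -2,  0,  0]
  [ 0,  0, -2,  1]
  [ 0,  0,  0, -2]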